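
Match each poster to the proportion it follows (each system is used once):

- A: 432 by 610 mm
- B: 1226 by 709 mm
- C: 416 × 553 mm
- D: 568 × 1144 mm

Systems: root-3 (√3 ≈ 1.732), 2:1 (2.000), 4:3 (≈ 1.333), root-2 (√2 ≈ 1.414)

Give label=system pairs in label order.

A=root-2, B=root-3, C=4:3, D=2:1

A = 610/432 ≈ 1.412 → root-2 (1.414)
B = 1226/709 ≈ 1.729 → root-3 (1.732)
C = 553/416 ≈ 1.329 → 4:3 (1.333)
D = 1144/568 ≈ 2.014 → 2:1 (2.000)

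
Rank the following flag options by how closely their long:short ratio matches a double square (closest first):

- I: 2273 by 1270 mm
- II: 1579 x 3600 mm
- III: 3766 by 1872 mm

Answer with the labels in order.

I: 2273/1270 ≈ 1.790 → |1.790 − 2.000| = 0.210
II: 3600/1579 ≈ 2.280 → |2.280 − 2.000| = 0.280
III: 3766/1872 ≈ 2.012 → |2.012 − 2.000| = 0.012

III, I, II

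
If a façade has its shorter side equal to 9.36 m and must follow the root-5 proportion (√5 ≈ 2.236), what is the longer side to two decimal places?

root-5 ≈ 2.23607.
Longer side = 9.36 × 2.23607 ≈ 20.9296 → 20.93 m.

20.93 m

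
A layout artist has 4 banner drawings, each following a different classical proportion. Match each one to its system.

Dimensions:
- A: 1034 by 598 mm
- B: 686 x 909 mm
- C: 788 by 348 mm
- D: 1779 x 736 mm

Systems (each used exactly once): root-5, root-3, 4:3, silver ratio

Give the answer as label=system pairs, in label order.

A=root-3, B=4:3, C=root-5, D=silver ratio

Ratios: A ≈ 1.729; B ≈ 1.325; C ≈ 2.264; D ≈ 2.417.
Targets: root-5 ≈ 2.236; root-3 ≈ 1.732; 4:3 ≈ 1.333; silver ratio ≈ 2.414.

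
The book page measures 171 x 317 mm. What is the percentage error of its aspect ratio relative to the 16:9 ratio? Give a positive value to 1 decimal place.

Ratio = 317 / 171 ≈ 1.8538.
Ideal 16:9 ≈ 1.7778. |1.8538 − 1.7778| / 1.7778 ≈ 4.27% → 4.3%.

4.3%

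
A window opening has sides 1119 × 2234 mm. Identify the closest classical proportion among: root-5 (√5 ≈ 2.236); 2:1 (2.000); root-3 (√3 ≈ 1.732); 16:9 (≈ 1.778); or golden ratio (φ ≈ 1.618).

Ratio = 2234 / 1119 ≈ 1.996.
Distances: root-5 2.236 (Δ 0.240); 2:1 2.000 (Δ 0.004); root-3 1.732 (Δ 0.264); 16:9 1.778 (Δ 0.218); golden ratio 1.618 (Δ 0.378).

2:1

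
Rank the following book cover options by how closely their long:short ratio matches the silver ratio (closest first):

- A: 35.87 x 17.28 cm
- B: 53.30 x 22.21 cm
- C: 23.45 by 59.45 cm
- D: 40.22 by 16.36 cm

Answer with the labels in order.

A: 35.87/17.28 ≈ 2.076 → |2.076 − 2.414| = 0.338
B: 53.30/22.21 ≈ 2.400 → |2.400 − 2.414| = 0.014
C: 59.45/23.45 ≈ 2.535 → |2.535 − 2.414| = 0.121
D: 40.22/16.36 ≈ 2.458 → |2.458 − 2.414| = 0.044

B, D, C, A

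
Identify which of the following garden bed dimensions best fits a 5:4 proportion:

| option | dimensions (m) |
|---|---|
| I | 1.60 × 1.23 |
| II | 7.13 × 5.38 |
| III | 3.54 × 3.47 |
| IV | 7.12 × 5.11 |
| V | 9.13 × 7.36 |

Target 5:4 ≈ 1.250.
I: 1.301 (Δ0.051)  II: 1.325 (Δ0.075)  III: 1.020 (Δ0.230)  IV: 1.393 (Δ0.143)  V: 1.240 (Δ0.010)

V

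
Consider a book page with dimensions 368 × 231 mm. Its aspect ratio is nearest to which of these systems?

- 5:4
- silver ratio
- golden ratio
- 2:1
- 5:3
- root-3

golden ratio

Ratio = 368 / 231 ≈ 1.593.
Distances: 5:4 1.250 (Δ 0.343); silver ratio 2.414 (Δ 0.821); golden ratio 1.618 (Δ 0.025); 2:1 2.000 (Δ 0.407); 5:3 1.667 (Δ 0.074); root-3 1.732 (Δ 0.139).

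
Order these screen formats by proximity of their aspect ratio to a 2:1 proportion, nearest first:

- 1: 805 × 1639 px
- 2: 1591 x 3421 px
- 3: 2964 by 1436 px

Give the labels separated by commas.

1, 3, 2

1: 1639/805 ≈ 2.036 → |2.036 − 2.000| = 0.036
2: 3421/1591 ≈ 2.150 → |2.150 − 2.000| = 0.150
3: 2964/1436 ≈ 2.064 → |2.064 − 2.000| = 0.064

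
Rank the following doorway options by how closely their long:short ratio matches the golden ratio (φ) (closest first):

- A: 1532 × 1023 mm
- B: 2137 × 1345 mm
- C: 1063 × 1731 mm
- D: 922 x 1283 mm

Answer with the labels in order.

A: 1532/1023 ≈ 1.498 → |1.498 − 1.618| = 0.120
B: 2137/1345 ≈ 1.589 → |1.589 − 1.618| = 0.029
C: 1731/1063 ≈ 1.628 → |1.628 − 1.618| = 0.010
D: 1283/922 ≈ 1.392 → |1.392 − 1.618| = 0.226

C, B, A, D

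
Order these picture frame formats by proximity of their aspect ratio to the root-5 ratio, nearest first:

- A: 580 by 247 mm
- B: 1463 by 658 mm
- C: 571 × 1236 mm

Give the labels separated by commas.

B, C, A

A: 580/247 ≈ 2.348 → |2.348 − 2.236| = 0.112
B: 1463/658 ≈ 2.223 → |2.223 − 2.236| = 0.013
C: 1236/571 ≈ 2.165 → |2.165 − 2.236| = 0.071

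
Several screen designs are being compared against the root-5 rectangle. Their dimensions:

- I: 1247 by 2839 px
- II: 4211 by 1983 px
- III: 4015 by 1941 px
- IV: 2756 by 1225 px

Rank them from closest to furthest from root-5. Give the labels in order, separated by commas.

IV, I, II, III

Ratios: I = 2839 / 1247 ≈ 2.277; II = 4211 / 1983 ≈ 2.124; III = 4015 / 1941 ≈ 2.069; IV = 2756 / 1225 ≈ 2.250.
|Δ from 2.236|: I 0.041; II 0.112; III 0.167; IV 0.014.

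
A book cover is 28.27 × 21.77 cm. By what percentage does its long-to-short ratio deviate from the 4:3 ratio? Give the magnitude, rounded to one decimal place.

Ratio = 28.27 / 21.77 ≈ 1.2986.
Ideal 4:3 ≈ 1.3333. |1.2986 − 1.3333| / 1.3333 ≈ 2.60% → 2.6%.

2.6%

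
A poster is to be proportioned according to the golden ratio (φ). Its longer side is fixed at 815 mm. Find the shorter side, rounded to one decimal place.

golden ratio ≈ 1.61803.
Shorter side = 815 ÷ 1.61803 ≈ 503.699 → 503.7 mm.

503.7 mm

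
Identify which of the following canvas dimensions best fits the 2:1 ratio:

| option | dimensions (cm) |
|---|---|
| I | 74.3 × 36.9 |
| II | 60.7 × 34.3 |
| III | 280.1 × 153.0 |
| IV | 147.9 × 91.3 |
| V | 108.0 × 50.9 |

Target 2:1 ≈ 2.000.
I: 2.014 (Δ0.014)  II: 1.770 (Δ0.230)  III: 1.831 (Δ0.169)  IV: 1.620 (Δ0.380)  V: 2.122 (Δ0.122)

I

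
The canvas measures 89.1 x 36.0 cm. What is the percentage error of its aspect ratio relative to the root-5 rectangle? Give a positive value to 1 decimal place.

10.7%

Ratio = 89.1 / 36.0 ≈ 2.4750.
Ideal root-5 ≈ 2.2361. |2.4750 − 2.2361| / 2.2361 ≈ 10.68% → 10.7%.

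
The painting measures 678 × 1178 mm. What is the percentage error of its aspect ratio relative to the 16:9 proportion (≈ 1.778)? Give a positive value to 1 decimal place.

Ratio = 1178 / 678 ≈ 1.7375.
Ideal 16:9 ≈ 1.7778. |1.7375 − 1.7778| / 1.7778 ≈ 2.27% → 2.3%.

2.3%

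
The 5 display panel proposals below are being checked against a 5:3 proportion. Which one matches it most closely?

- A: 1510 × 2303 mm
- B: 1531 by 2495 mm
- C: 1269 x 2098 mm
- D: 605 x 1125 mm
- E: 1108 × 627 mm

Ratios (long/short): A ≈ 1.525; B ≈ 1.630; C ≈ 1.653; D ≈ 1.860; E ≈ 1.767.
5:3 ≈ 1.667; option C is nearest (Δ 0.014).

C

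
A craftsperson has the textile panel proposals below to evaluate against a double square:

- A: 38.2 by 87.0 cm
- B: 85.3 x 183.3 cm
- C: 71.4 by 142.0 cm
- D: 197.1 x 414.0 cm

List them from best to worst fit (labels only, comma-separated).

C, D, B, A

A: 87.0/38.2 ≈ 2.277 → |2.277 − 2.000| = 0.277
B: 183.3/85.3 ≈ 2.149 → |2.149 − 2.000| = 0.149
C: 142.0/71.4 ≈ 1.989 → |1.989 − 2.000| = 0.011
D: 414.0/197.1 ≈ 2.100 → |2.100 − 2.000| = 0.100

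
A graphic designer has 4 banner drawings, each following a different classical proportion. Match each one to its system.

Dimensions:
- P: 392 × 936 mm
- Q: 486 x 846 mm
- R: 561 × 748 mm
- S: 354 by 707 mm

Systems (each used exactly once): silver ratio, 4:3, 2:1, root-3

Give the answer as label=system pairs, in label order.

P=silver ratio, Q=root-3, R=4:3, S=2:1

P = 936/392 ≈ 2.388 → silver ratio (2.414)
Q = 846/486 ≈ 1.741 → root-3 (1.732)
R = 748/561 ≈ 1.333 → 4:3 (1.333)
S = 707/354 ≈ 1.997 → 2:1 (2.000)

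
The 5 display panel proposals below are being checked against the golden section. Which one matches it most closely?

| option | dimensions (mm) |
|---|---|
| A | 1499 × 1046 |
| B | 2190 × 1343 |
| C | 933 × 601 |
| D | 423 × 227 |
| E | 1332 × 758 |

Target golden ratio ≈ 1.618.
A: 1.433 (Δ0.185)  B: 1.631 (Δ0.013)  C: 1.552 (Δ0.066)  D: 1.863 (Δ0.245)  E: 1.757 (Δ0.139)

B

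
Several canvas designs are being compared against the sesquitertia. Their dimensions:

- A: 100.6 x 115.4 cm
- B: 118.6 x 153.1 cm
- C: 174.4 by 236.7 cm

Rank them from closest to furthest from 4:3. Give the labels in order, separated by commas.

Ratios: A = 115.4 / 100.6 ≈ 1.147; B = 153.1 / 118.6 ≈ 1.291; C = 236.7 / 174.4 ≈ 1.357.
|Δ from 1.333|: A 0.186; B 0.042; C 0.024.

C, B, A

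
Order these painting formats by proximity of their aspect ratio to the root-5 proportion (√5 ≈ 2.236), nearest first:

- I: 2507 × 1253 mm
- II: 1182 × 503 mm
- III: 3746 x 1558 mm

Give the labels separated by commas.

Ratios: I = 2507 / 1253 ≈ 2.001; II = 1182 / 503 ≈ 2.350; III = 3746 / 1558 ≈ 2.404.
|Δ from 2.236|: I 0.235; II 0.114; III 0.168.

II, III, I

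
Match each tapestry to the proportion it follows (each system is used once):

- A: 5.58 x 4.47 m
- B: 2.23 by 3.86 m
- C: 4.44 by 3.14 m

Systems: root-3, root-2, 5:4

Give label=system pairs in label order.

A=5:4, B=root-3, C=root-2

Ratios: A ≈ 1.248; B ≈ 1.731; C ≈ 1.414.
Targets: root-3 ≈ 1.732; root-2 ≈ 1.414; 5:4 ≈ 1.250.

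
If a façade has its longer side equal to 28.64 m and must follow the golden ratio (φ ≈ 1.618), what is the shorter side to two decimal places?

17.70 m

golden ratio ≈ 1.61803.
Shorter side = 28.64 ÷ 1.61803 ≈ 17.7005 → 17.70 m.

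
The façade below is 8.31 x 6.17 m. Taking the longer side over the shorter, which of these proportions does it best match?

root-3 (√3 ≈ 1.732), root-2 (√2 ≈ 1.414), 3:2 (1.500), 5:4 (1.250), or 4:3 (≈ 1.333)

4:3

8.31/6.17 ≈ 1.347. Nearest candidates are 4:3 (1.333, off by 0.014) and root-2 (1.414, off by 0.067).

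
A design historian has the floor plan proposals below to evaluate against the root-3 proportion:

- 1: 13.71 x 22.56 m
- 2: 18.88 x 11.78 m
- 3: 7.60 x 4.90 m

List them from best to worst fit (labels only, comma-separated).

1, 2, 3

Ratios: 1 = 22.56 / 13.71 ≈ 1.646; 2 = 18.88 / 11.78 ≈ 1.603; 3 = 7.60 / 4.90 ≈ 1.551.
|Δ from 1.732|: 1 0.086; 2 0.129; 3 0.181.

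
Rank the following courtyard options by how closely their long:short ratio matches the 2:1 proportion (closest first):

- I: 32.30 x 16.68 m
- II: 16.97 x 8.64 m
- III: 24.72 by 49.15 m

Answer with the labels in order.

I: 32.30/16.68 ≈ 1.936 → |1.936 − 2.000| = 0.064
II: 16.97/8.64 ≈ 1.964 → |1.964 − 2.000| = 0.036
III: 49.15/24.72 ≈ 1.988 → |1.988 − 2.000| = 0.012

III, II, I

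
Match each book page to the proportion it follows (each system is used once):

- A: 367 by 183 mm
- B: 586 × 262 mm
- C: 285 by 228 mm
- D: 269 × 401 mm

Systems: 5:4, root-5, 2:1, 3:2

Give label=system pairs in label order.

A=2:1, B=root-5, C=5:4, D=3:2

Ratios: A ≈ 2.005; B ≈ 2.237; C ≈ 1.250; D ≈ 1.491.
Targets: 5:4 ≈ 1.250; root-5 ≈ 2.236; 2:1 ≈ 2.000; 3:2 ≈ 1.500.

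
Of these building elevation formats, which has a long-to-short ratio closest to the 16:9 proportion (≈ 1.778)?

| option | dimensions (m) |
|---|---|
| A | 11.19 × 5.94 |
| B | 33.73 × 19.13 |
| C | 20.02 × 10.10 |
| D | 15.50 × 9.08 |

B

Target 16:9 ≈ 1.778.
A: 1.884 (Δ0.106)  B: 1.763 (Δ0.015)  C: 1.982 (Δ0.204)  D: 1.707 (Δ0.071)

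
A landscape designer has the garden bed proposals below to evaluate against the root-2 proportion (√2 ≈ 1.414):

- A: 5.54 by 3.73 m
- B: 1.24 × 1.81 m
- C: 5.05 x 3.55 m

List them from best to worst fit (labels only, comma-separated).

Ratios: A = 5.54 / 3.73 ≈ 1.485; B = 1.81 / 1.24 ≈ 1.460; C = 5.05 / 3.55 ≈ 1.423.
|Δ from 1.414|: A 0.071; B 0.046; C 0.009.

C, B, A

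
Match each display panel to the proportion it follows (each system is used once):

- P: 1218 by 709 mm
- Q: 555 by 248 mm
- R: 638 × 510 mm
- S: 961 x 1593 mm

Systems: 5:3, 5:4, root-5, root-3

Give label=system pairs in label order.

Ratios: P ≈ 1.718; Q ≈ 2.238; R ≈ 1.251; S ≈ 1.658.
Targets: 5:3 ≈ 1.667; 5:4 ≈ 1.250; root-5 ≈ 2.236; root-3 ≈ 1.732.

P=root-3, Q=root-5, R=5:4, S=5:3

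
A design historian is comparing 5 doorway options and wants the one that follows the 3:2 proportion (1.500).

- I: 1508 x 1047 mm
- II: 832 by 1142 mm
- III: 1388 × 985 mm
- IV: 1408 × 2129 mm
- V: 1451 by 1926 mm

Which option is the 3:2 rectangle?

IV

Ratios (long/short): I ≈ 1.440; II ≈ 1.373; III ≈ 1.409; IV ≈ 1.512; V ≈ 1.327.
3:2 ≈ 1.500; option IV is nearest (Δ 0.012).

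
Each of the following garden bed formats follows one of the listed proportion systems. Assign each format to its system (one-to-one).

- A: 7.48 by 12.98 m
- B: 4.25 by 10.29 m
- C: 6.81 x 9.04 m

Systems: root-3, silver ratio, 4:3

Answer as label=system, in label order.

Ratios: A ≈ 1.735; B ≈ 2.421; C ≈ 1.327.
Targets: root-3 ≈ 1.732; silver ratio ≈ 2.414; 4:3 ≈ 1.333.

A=root-3, B=silver ratio, C=4:3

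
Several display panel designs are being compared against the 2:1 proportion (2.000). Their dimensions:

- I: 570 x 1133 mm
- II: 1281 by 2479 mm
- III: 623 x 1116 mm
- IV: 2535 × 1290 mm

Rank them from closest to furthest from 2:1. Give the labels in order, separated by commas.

I: 1133/570 ≈ 1.988 → |1.988 − 2.000| = 0.012
II: 2479/1281 ≈ 1.935 → |1.935 − 2.000| = 0.065
III: 1116/623 ≈ 1.791 → |1.791 − 2.000| = 0.209
IV: 2535/1290 ≈ 1.965 → |1.965 − 2.000| = 0.035

I, IV, II, III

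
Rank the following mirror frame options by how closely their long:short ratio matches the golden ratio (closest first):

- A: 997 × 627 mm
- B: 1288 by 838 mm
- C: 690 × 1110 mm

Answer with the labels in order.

Ratios: A = 997 / 627 ≈ 1.590; B = 1288 / 838 ≈ 1.537; C = 1110 / 690 ≈ 1.609.
|Δ from 1.618|: A 0.028; B 0.081; C 0.009.

C, A, B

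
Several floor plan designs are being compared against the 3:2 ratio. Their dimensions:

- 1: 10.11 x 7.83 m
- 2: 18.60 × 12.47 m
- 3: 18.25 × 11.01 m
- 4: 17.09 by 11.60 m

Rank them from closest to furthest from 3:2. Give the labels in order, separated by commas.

1: 10.11/7.83 ≈ 1.291 → |1.291 − 1.500| = 0.209
2: 18.60/12.47 ≈ 1.492 → |1.492 − 1.500| = 0.008
3: 18.25/11.01 ≈ 1.658 → |1.658 − 1.500| = 0.158
4: 17.09/11.60 ≈ 1.473 → |1.473 − 1.500| = 0.027

2, 4, 3, 1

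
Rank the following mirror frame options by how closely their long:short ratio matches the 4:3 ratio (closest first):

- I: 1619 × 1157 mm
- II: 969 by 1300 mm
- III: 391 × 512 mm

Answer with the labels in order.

I: 1619/1157 ≈ 1.399 → |1.399 − 1.333| = 0.066
II: 1300/969 ≈ 1.342 → |1.342 − 1.333| = 0.009
III: 512/391 ≈ 1.309 → |1.309 − 1.333| = 0.024

II, III, I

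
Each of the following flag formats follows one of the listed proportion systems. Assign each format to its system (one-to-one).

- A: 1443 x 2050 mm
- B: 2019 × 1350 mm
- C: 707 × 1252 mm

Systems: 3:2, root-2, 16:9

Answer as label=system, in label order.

A=root-2, B=3:2, C=16:9

Ratios: A ≈ 1.421; B ≈ 1.496; C ≈ 1.771.
Targets: 3:2 ≈ 1.500; root-2 ≈ 1.414; 16:9 ≈ 1.778.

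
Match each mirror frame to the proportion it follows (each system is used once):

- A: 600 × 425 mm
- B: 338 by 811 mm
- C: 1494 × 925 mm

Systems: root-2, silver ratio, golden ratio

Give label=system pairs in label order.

Ratios: A ≈ 1.412; B ≈ 2.399; C ≈ 1.615.
Targets: root-2 ≈ 1.414; silver ratio ≈ 2.414; golden ratio ≈ 1.618.

A=root-2, B=silver ratio, C=golden ratio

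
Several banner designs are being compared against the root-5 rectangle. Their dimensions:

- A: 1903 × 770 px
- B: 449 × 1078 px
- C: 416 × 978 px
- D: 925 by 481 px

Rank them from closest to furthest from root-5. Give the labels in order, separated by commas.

C, B, A, D

Ratios: A = 1903 / 770 ≈ 2.471; B = 1078 / 449 ≈ 2.401; C = 978 / 416 ≈ 2.351; D = 925 / 481 ≈ 1.923.
|Δ from 2.236|: A 0.235; B 0.165; C 0.115; D 0.313.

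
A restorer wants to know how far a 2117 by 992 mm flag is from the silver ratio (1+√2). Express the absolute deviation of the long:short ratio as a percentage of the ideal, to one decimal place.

Ratio = 2117 / 992 ≈ 2.1341.
Ideal silver ratio ≈ 2.4142. |2.1341 − 2.4142| / 2.4142 ≈ 11.60% → 11.6%.

11.6%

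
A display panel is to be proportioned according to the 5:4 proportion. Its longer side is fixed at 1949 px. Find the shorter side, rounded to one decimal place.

1559.2 px

5:4 = 1.25000.
Shorter side = 1949 ÷ 1.25000 ≈ 1559.200 → 1559.2 px.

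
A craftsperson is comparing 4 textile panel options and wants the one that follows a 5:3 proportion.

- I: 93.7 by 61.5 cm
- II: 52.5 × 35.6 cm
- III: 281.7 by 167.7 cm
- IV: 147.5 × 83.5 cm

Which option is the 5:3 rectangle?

Target 5:3 ≈ 1.667.
I: 1.524 (Δ0.143)  II: 1.475 (Δ0.192)  III: 1.680 (Δ0.013)  IV: 1.766 (Δ0.099)

III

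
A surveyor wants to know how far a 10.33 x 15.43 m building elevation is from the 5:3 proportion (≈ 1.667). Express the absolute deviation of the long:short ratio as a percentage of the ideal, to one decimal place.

Ratio = 15.43 / 10.33 ≈ 1.4937.
Ideal 5:3 ≈ 1.6667. |1.4937 − 1.6667| / 1.6667 ≈ 10.38% → 10.4%.

10.4%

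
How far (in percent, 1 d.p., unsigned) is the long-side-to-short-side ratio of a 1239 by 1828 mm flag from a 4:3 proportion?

10.7%

Ratio = 1828 / 1239 ≈ 1.4754.
Ideal 4:3 ≈ 1.3333. |1.4754 − 1.3333| / 1.3333 ≈ 10.66% → 10.7%.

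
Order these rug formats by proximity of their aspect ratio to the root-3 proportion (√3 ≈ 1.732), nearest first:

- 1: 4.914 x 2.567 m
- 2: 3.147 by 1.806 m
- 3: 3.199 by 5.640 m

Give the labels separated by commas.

2, 3, 1

1: 4.914/2.567 ≈ 1.914 → |1.914 − 1.732| = 0.182
2: 3.147/1.806 ≈ 1.743 → |1.743 − 1.732| = 0.011
3: 5.640/3.199 ≈ 1.763 → |1.763 − 1.732| = 0.031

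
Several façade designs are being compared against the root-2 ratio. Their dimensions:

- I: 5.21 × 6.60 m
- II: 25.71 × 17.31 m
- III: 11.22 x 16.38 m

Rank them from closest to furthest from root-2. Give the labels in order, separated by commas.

Ratios: I = 6.60 / 5.21 ≈ 1.267; II = 25.71 / 17.31 ≈ 1.485; III = 16.38 / 11.22 ≈ 1.460.
|Δ from 1.414|: I 0.147; II 0.071; III 0.046.

III, II, I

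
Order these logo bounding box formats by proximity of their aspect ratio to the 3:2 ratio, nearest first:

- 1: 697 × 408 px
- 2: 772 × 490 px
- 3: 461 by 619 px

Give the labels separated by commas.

2, 3, 1

Ratios: 1 = 697 / 408 ≈ 1.708; 2 = 772 / 490 ≈ 1.576; 3 = 619 / 461 ≈ 1.343.
|Δ from 1.500|: 1 0.208; 2 0.076; 3 0.157.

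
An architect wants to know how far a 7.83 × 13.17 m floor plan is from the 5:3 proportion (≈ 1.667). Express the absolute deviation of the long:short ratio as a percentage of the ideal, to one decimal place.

0.9%

Ratio = 13.17 / 7.83 ≈ 1.6820.
Ideal 5:3 ≈ 1.6667. |1.6820 − 1.6667| / 1.6667 ≈ 0.92% → 0.9%.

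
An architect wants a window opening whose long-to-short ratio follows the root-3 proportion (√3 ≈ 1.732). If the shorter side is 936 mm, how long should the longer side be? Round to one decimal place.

root-3 ≈ 1.73205.
Longer side = 936 × 1.73205 ≈ 1621.199 → 1621.2 mm.

1621.2 mm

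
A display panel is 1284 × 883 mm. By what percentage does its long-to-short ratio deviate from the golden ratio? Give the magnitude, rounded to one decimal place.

10.1%

Ratio = 1284 / 883 ≈ 1.4541.
Ideal golden ratio ≈ 1.6180. |1.4541 − 1.6180| / 1.6180 ≈ 10.13% → 10.1%.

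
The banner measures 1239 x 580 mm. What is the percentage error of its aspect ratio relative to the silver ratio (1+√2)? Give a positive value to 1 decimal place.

Ratio = 1239 / 580 ≈ 2.1362.
Ideal silver ratio ≈ 2.4142. |2.1362 − 2.4142| / 2.4142 ≈ 11.52% → 11.5%.

11.5%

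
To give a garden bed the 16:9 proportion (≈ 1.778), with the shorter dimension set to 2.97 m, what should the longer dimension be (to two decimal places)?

5.28 m

16:9 ≈ 1.77778.
Longer side = 2.97 × 1.77778 ≈ 5.2800 → 5.28 m.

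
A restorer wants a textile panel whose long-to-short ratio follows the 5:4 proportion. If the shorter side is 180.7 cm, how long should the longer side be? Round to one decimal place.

225.9 cm

5:4 = 1.25000.
Longer side = 180.7 × 1.25000 ≈ 225.875 → 225.9 cm.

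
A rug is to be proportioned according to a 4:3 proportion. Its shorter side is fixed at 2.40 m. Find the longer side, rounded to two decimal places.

4:3 ≈ 1.33333.
Longer side = 2.40 × 1.33333 ≈ 3.2000 → 3.20 m.

3.20 m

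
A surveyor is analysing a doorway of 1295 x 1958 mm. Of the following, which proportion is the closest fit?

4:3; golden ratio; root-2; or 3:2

Ratio = 1958 / 1295 ≈ 1.512.
Distances: 4:3 1.333 (Δ 0.179); golden ratio 1.618 (Δ 0.106); root-2 1.414 (Δ 0.098); 3:2 1.500 (Δ 0.012).

3:2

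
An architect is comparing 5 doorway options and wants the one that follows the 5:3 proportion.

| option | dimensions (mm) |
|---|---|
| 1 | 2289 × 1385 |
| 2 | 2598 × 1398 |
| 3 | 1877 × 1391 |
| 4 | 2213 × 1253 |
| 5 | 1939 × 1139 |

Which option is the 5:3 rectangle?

Ratios (long/short): 1 ≈ 1.653; 2 ≈ 1.858; 3 ≈ 1.349; 4 ≈ 1.766; 5 ≈ 1.702.
5:3 ≈ 1.667; option 1 is nearest (Δ 0.014).

1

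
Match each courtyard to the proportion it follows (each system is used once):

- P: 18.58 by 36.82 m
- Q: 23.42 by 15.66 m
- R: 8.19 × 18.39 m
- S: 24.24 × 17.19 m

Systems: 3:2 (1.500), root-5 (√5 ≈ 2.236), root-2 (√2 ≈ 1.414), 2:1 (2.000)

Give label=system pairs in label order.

P = 36.82/18.58 ≈ 1.982 → 2:1 (2.000)
Q = 23.42/15.66 ≈ 1.496 → 3:2 (1.500)
R = 18.39/8.19 ≈ 2.245 → root-5 (2.236)
S = 24.24/17.19 ≈ 1.410 → root-2 (1.414)

P=2:1, Q=3:2, R=root-5, S=root-2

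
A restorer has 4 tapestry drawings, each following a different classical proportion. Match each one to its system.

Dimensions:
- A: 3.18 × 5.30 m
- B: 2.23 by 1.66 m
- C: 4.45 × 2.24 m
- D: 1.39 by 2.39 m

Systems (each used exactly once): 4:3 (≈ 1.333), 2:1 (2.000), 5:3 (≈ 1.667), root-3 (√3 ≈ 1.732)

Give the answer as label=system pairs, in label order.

A=5:3, B=4:3, C=2:1, D=root-3

Ratios: A ≈ 1.667; B ≈ 1.343; C ≈ 1.987; D ≈ 1.719.
Targets: 4:3 ≈ 1.333; 2:1 ≈ 2.000; 5:3 ≈ 1.667; root-3 ≈ 1.732.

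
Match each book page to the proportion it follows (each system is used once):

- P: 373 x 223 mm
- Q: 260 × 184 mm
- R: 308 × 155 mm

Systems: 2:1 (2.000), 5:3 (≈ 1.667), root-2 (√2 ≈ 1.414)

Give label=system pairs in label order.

P=5:3, Q=root-2, R=2:1

Ratios: P ≈ 1.673; Q ≈ 1.413; R ≈ 1.987.
Targets: 2:1 ≈ 2.000; 5:3 ≈ 1.667; root-2 ≈ 1.414.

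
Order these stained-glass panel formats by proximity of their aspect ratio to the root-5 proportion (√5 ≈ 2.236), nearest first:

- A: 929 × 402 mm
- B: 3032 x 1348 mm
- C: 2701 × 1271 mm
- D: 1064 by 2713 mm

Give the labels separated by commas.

Ratios: A = 929 / 402 ≈ 2.311; B = 3032 / 1348 ≈ 2.249; C = 2701 / 1271 ≈ 2.125; D = 2713 / 1064 ≈ 2.550.
|Δ from 2.236|: A 0.075; B 0.013; C 0.111; D 0.314.

B, A, C, D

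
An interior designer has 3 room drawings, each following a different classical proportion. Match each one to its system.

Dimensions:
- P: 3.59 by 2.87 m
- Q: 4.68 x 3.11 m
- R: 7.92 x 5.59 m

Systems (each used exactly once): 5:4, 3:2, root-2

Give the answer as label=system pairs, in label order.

Ratios: P ≈ 1.251; Q ≈ 1.505; R ≈ 1.417.
Targets: 5:4 ≈ 1.250; 3:2 ≈ 1.500; root-2 ≈ 1.414.

P=5:4, Q=3:2, R=root-2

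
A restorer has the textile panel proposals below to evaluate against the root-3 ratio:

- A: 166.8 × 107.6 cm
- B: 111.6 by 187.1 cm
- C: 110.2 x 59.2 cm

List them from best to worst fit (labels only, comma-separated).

B, C, A

Ratios: A = 166.8 / 107.6 ≈ 1.550; B = 187.1 / 111.6 ≈ 1.677; C = 110.2 / 59.2 ≈ 1.861.
|Δ from 1.732|: A 0.182; B 0.055; C 0.129.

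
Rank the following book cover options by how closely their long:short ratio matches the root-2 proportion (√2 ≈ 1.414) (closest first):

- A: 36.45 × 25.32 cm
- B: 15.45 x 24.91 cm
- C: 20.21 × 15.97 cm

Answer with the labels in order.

A: 36.45/25.32 ≈ 1.440 → |1.440 − 1.414| = 0.026
B: 24.91/15.45 ≈ 1.612 → |1.612 − 1.414| = 0.198
C: 20.21/15.97 ≈ 1.265 → |1.265 − 1.414| = 0.149

A, C, B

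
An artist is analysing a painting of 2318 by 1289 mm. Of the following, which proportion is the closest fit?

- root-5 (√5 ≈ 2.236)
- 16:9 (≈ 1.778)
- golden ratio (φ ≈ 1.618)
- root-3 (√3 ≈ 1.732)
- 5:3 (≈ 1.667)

16:9

Ratio = 2318 / 1289 ≈ 1.798.
Distances: root-5 2.236 (Δ 0.438); 16:9 1.778 (Δ 0.020); golden ratio 1.618 (Δ 0.180); root-3 1.732 (Δ 0.066); 5:3 1.667 (Δ 0.131).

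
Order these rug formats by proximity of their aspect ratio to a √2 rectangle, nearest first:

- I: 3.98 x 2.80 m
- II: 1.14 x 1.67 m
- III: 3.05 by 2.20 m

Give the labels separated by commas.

I, III, II

Ratios: I = 3.98 / 2.80 ≈ 1.421; II = 1.67 / 1.14 ≈ 1.465; III = 3.05 / 2.20 ≈ 1.386.
|Δ from 1.414|: I 0.007; II 0.051; III 0.028.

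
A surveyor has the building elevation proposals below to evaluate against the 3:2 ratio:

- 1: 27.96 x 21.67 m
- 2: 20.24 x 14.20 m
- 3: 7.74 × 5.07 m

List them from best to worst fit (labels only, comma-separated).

3, 2, 1

Ratios: 1 = 27.96 / 21.67 ≈ 1.290; 2 = 20.24 / 14.20 ≈ 1.425; 3 = 7.74 / 5.07 ≈ 1.527.
|Δ from 1.500|: 1 0.210; 2 0.075; 3 0.027.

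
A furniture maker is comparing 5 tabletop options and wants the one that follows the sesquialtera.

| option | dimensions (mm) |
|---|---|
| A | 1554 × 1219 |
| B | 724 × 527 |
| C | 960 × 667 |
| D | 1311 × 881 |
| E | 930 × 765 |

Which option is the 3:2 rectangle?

Target 3:2 ≈ 1.500.
A: 1.275 (Δ0.225)  B: 1.374 (Δ0.126)  C: 1.439 (Δ0.061)  D: 1.488 (Δ0.012)  E: 1.216 (Δ0.284)

D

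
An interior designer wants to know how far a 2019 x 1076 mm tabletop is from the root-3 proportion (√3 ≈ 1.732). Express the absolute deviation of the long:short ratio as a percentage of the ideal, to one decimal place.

8.3%

Ratio = 2019 / 1076 ≈ 1.8764.
Ideal root-3 ≈ 1.7321. |1.8764 − 1.7321| / 1.7321 ≈ 8.33% → 8.3%.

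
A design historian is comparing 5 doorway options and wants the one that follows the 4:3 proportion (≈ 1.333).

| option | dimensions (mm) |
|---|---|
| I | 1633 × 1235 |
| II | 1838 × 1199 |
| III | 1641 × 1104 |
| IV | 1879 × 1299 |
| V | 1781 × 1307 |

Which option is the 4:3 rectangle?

Ratios (long/short): I ≈ 1.322; II ≈ 1.533; III ≈ 1.486; IV ≈ 1.446; V ≈ 1.363.
4:3 ≈ 1.333; option I is nearest (Δ 0.011).

I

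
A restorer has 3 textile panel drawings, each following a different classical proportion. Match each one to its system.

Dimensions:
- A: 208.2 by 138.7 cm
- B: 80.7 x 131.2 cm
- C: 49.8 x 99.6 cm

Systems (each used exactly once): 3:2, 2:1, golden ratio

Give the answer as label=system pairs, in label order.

A=3:2, B=golden ratio, C=2:1

A = 208.2/138.7 ≈ 1.501 → 3:2 (1.500)
B = 131.2/80.7 ≈ 1.626 → golden ratio (1.618)
C = 99.6/49.8 ≈ 2.000 → 2:1 (2.000)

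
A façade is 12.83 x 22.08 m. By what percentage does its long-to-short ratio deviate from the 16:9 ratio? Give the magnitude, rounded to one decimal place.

3.2%

Ratio = 22.08 / 12.83 ≈ 1.7210.
Ideal 16:9 ≈ 1.7778. |1.7210 − 1.7778| / 1.7778 ≈ 3.19% → 3.2%.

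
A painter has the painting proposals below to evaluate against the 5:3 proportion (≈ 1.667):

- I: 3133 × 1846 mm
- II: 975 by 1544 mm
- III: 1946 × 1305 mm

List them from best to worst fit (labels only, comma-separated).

I: 3133/1846 ≈ 1.697 → |1.697 − 1.667| = 0.030
II: 1544/975 ≈ 1.584 → |1.584 − 1.667| = 0.083
III: 1946/1305 ≈ 1.491 → |1.491 − 1.667| = 0.176

I, II, III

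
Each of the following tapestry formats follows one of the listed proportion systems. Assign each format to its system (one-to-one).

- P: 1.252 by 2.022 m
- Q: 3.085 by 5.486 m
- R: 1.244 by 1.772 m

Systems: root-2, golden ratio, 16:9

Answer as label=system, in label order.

Ratios: P ≈ 1.615; Q ≈ 1.778; R ≈ 1.424.
Targets: root-2 ≈ 1.414; golden ratio ≈ 1.618; 16:9 ≈ 1.778.

P=golden ratio, Q=16:9, R=root-2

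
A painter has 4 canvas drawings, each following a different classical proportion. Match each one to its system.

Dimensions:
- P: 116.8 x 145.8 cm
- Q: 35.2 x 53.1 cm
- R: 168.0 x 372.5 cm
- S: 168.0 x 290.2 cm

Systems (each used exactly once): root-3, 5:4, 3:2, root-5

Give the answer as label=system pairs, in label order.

P=5:4, Q=3:2, R=root-5, S=root-3

Ratios: P ≈ 1.248; Q ≈ 1.509; R ≈ 2.217; S ≈ 1.727.
Targets: root-3 ≈ 1.732; 5:4 ≈ 1.250; 3:2 ≈ 1.500; root-5 ≈ 2.236.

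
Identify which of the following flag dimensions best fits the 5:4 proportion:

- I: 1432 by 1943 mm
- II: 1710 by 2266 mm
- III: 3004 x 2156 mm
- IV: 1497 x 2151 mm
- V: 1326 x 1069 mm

Target 5:4 ≈ 1.250.
I: 1.357 (Δ0.107)  II: 1.325 (Δ0.075)  III: 1.393 (Δ0.143)  IV: 1.437 (Δ0.187)  V: 1.240 (Δ0.010)

V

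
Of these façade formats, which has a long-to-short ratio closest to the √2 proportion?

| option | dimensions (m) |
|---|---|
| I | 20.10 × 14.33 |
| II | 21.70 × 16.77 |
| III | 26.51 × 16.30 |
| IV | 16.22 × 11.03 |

I

Target root-2 ≈ 1.414.
I: 1.403 (Δ0.011)  II: 1.294 (Δ0.120)  III: 1.626 (Δ0.212)  IV: 1.471 (Δ0.057)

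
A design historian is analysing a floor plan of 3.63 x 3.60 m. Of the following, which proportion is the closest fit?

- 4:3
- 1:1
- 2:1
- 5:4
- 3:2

Ratio = 3.63 / 3.60 ≈ 1.008.
Distances: 4:3 1.333 (Δ 0.325); 1:1 1.000 (Δ 0.008); 2:1 2.000 (Δ 0.992); 5:4 1.250 (Δ 0.242); 3:2 1.500 (Δ 0.492).

1:1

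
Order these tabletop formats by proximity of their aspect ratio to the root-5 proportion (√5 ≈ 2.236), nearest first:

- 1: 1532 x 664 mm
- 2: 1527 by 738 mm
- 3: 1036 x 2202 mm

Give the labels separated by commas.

1, 3, 2

1: 1532/664 ≈ 2.307 → |2.307 − 2.236| = 0.071
2: 1527/738 ≈ 2.069 → |2.069 − 2.236| = 0.167
3: 2202/1036 ≈ 2.125 → |2.125 − 2.236| = 0.111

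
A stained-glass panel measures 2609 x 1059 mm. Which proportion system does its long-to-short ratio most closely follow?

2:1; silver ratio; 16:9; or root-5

silver ratio

2609/1059 ≈ 2.464. Nearest candidates are silver ratio (2.414, off by 0.050) and root-5 (2.236, off by 0.228).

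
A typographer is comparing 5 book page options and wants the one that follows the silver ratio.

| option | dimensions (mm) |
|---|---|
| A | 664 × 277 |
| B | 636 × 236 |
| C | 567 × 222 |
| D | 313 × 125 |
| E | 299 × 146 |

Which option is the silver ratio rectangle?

A

Ratios (long/short): A ≈ 2.397; B ≈ 2.695; C ≈ 2.554; D ≈ 2.504; E ≈ 2.048.
silver ratio ≈ 2.414; option A is nearest (Δ 0.017).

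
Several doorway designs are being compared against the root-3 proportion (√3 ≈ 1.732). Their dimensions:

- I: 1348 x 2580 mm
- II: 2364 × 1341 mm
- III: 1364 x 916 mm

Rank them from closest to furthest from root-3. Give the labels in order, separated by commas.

II, I, III

Ratios: I = 2580 / 1348 ≈ 1.914; II = 2364 / 1341 ≈ 1.763; III = 1364 / 916 ≈ 1.489.
|Δ from 1.732|: I 0.182; II 0.031; III 0.243.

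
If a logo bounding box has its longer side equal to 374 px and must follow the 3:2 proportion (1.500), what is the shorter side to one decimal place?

3:2 = 1.50000.
Shorter side = 374 ÷ 1.50000 ≈ 249.333 → 249.3 px.

249.3 px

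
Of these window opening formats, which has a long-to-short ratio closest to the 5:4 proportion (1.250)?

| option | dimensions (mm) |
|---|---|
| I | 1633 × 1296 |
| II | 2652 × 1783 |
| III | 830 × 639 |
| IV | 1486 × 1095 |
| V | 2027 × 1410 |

I

Ratios (long/short): I ≈ 1.260; II ≈ 1.487; III ≈ 1.299; IV ≈ 1.357; V ≈ 1.438.
5:4 ≈ 1.250; option I is nearest (Δ 0.010).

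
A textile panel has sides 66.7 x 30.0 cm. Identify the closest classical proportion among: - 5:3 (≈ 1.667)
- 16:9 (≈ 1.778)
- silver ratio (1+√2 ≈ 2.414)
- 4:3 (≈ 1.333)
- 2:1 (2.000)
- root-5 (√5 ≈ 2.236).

66.7/30.0 ≈ 2.223. Nearest candidates are root-5 (2.236, off by 0.013) and silver ratio (2.414, off by 0.191).

root-5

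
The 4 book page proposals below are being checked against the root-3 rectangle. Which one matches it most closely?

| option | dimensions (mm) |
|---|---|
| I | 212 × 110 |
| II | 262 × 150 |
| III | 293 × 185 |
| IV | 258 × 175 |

Target root-3 ≈ 1.732.
I: 1.927 (Δ0.195)  II: 1.747 (Δ0.015)  III: 1.584 (Δ0.148)  IV: 1.474 (Δ0.258)

II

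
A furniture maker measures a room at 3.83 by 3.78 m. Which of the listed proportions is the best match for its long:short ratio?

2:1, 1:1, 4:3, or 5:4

1:1

3.83/3.78 ≈ 1.013. Nearest candidates are 1:1 (1.000, off by 0.013) and 5:4 (1.250, off by 0.237).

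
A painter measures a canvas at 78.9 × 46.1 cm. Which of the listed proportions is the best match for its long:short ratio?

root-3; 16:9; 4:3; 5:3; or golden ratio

Ratio = 78.9 / 46.1 ≈ 1.711.
Distances: root-3 1.732 (Δ 0.021); 16:9 1.778 (Δ 0.067); 4:3 1.333 (Δ 0.378); 5:3 1.667 (Δ 0.044); golden ratio 1.618 (Δ 0.093).

root-3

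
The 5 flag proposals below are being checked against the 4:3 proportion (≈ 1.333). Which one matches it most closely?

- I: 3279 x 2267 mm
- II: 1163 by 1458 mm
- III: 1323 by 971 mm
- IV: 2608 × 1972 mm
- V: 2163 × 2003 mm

Target 4:3 ≈ 1.333.
I: 1.446 (Δ0.113)  II: 1.254 (Δ0.079)  III: 1.363 (Δ0.030)  IV: 1.323 (Δ0.010)  V: 1.080 (Δ0.253)

IV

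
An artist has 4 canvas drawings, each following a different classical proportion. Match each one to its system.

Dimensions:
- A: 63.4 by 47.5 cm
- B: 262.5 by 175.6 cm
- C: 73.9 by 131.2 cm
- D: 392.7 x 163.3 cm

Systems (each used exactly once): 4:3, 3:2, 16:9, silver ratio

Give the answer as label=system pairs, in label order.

Ratios: A ≈ 1.335; B ≈ 1.495; C ≈ 1.775; D ≈ 2.405.
Targets: 4:3 ≈ 1.333; 3:2 ≈ 1.500; 16:9 ≈ 1.778; silver ratio ≈ 2.414.

A=4:3, B=3:2, C=16:9, D=silver ratio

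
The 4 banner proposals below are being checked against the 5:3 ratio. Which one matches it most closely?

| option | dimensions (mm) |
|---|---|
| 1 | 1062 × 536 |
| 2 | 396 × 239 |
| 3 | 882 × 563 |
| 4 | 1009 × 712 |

Ratios (long/short): 1 ≈ 1.981; 2 ≈ 1.657; 3 ≈ 1.567; 4 ≈ 1.417.
5:3 ≈ 1.667; option 2 is nearest (Δ 0.010).

2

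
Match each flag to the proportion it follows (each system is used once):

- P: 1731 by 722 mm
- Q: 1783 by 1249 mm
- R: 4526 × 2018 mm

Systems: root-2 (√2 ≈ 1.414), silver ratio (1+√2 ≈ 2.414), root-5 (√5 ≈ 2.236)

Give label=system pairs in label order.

Ratios: P ≈ 2.398; Q ≈ 1.428; R ≈ 2.243.
Targets: root-2 ≈ 1.414; silver ratio ≈ 2.414; root-5 ≈ 2.236.

P=silver ratio, Q=root-2, R=root-5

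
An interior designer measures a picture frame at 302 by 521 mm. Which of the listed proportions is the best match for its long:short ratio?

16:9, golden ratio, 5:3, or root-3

root-3

Ratio = 521 / 302 ≈ 1.725.
Distances: 16:9 1.778 (Δ 0.053); golden ratio 1.618 (Δ 0.107); 5:3 1.667 (Δ 0.058); root-3 1.732 (Δ 0.007).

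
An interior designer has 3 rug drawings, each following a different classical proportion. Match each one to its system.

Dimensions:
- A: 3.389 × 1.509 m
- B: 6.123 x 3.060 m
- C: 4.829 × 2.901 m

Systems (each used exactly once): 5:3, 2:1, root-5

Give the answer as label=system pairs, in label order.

Ratios: A ≈ 2.246; B ≈ 2.001; C ≈ 1.665.
Targets: 5:3 ≈ 1.667; 2:1 ≈ 2.000; root-5 ≈ 2.236.

A=root-5, B=2:1, C=5:3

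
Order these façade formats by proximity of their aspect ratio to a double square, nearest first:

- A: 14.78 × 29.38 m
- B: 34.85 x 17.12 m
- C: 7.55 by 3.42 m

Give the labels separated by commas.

A, B, C

A: 29.38/14.78 ≈ 1.988 → |1.988 − 2.000| = 0.012
B: 34.85/17.12 ≈ 2.036 → |2.036 − 2.000| = 0.036
C: 7.55/3.42 ≈ 2.208 → |2.208 − 2.000| = 0.208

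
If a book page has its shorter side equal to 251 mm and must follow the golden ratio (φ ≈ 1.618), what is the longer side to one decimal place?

406.1 mm

golden ratio ≈ 1.61803.
Longer side = 251 × 1.61803 ≈ 406.126 → 406.1 mm.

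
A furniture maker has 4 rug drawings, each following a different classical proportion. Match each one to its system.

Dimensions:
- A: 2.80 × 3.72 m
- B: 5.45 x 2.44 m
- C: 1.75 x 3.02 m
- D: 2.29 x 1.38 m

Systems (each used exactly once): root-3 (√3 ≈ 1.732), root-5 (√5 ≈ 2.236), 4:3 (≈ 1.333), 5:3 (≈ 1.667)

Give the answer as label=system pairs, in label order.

A=4:3, B=root-5, C=root-3, D=5:3

Ratios: A ≈ 1.329; B ≈ 2.234; C ≈ 1.726; D ≈ 1.659.
Targets: root-3 ≈ 1.732; root-5 ≈ 2.236; 4:3 ≈ 1.333; 5:3 ≈ 1.667.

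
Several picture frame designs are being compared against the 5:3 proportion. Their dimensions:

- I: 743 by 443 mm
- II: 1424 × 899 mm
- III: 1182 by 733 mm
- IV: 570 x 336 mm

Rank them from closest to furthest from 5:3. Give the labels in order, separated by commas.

Ratios: I = 743 / 443 ≈ 1.677; II = 1424 / 899 ≈ 1.584; III = 1182 / 733 ≈ 1.613; IV = 570 / 336 ≈ 1.696.
|Δ from 1.667|: I 0.010; II 0.083; III 0.054; IV 0.029.

I, IV, III, II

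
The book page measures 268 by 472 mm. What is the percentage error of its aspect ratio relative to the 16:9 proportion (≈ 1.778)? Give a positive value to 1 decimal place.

0.9%

Ratio = 472 / 268 ≈ 1.7612.
Ideal 16:9 ≈ 1.7778. |1.7612 − 1.7778| / 1.7778 ≈ 0.93% → 0.9%.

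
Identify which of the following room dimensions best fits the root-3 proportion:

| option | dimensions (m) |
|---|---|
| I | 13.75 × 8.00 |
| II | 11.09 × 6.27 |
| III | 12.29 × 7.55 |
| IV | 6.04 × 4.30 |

Target root-3 ≈ 1.732.
I: 1.719 (Δ0.013)  II: 1.769 (Δ0.037)  III: 1.628 (Δ0.104)  IV: 1.405 (Δ0.327)

I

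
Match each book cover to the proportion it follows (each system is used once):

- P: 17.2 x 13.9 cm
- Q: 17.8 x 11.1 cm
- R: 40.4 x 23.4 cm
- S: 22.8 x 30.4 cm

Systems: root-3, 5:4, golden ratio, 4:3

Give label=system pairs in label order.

P=5:4, Q=golden ratio, R=root-3, S=4:3

Ratios: P ≈ 1.237; Q ≈ 1.604; R ≈ 1.726; S ≈ 1.333.
Targets: root-3 ≈ 1.732; 5:4 ≈ 1.250; golden ratio ≈ 1.618; 4:3 ≈ 1.333.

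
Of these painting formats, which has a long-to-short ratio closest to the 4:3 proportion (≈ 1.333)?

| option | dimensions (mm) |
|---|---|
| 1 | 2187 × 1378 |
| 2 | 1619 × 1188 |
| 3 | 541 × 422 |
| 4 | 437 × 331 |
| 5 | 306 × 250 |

Target 4:3 ≈ 1.333.
1: 1.587 (Δ0.254)  2: 1.363 (Δ0.030)  3: 1.282 (Δ0.051)  4: 1.320 (Δ0.013)  5: 1.224 (Δ0.109)

4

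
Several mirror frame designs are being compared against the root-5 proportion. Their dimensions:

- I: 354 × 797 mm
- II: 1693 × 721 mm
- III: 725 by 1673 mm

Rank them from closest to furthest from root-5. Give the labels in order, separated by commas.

I: 797/354 ≈ 2.251 → |2.251 − 2.236| = 0.015
II: 1693/721 ≈ 2.348 → |2.348 − 2.236| = 0.112
III: 1673/725 ≈ 2.308 → |2.308 − 2.236| = 0.072

I, III, II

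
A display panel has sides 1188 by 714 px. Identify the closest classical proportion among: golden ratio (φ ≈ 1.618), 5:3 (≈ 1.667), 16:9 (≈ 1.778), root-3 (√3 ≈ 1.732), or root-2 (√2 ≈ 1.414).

5:3

1188/714 ≈ 1.664. Nearest candidates are 5:3 (1.667, off by 0.003) and golden ratio (1.618, off by 0.046).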